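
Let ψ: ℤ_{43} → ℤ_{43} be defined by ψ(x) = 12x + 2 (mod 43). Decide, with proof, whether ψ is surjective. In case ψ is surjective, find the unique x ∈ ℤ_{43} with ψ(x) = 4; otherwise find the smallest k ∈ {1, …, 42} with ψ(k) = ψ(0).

36

Since gcd(12, 43) = 1, 12 is invertible modulo 43. Euclid's algorithm: 43 = 3·12 + 7, 12 = 1·7 + 5, 7 = 1·5 + 2, 5 = 2·2 + 1; back-substituting gives 1 = 18·12 − 5·43, so 12⁻¹ ≡ 18 (mod 43).
For any y ∈ ℤ_{43}, x = 18(y − 2) mod 43 satisfies ψ(x) = 12·18(y − 2) + 2 ≡ y (since 12·18 ≡ 1 mod 43). So every y has a preimage.
So ψ is surjective.
Since ψ is surjective, we compute ψ⁻¹(4): solve 12x + 2 ≡ 4 (mod 43), i.e. 12x ≡ 2 (mod 43).
Multiplying by 12⁻¹ = 18 gives x ≡ 18·2 = 36 ≡ 36 (mod 43).
Check: ψ(36) = 12·36 + 2 = 434 = 10·43 + 4 ≡ 4 (mod 43).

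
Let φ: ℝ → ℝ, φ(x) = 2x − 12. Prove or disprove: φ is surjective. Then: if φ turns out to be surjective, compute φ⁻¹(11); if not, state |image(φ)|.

Recall: surjectivity means every element of the codomain has a preimage under φ.
For any y ∈ ℝ, x = (y + 12)/2 satisfies φ(x) = y.
Therefore φ is surjective.
Since φ is surjective, we compute φ⁻¹(11) = (11 + 12)/2 = 23/2.

23/2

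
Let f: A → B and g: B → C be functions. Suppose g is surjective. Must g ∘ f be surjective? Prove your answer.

not surjective

No. Take A = {0}, B = C = {0, 1, 2, 3}, f(0) = 0, and g = identity (surjective).
Then (g ∘ f)(0) = 0, and 3 ∈ C has no preimage under g ∘ f, so g ∘ f is not surjective.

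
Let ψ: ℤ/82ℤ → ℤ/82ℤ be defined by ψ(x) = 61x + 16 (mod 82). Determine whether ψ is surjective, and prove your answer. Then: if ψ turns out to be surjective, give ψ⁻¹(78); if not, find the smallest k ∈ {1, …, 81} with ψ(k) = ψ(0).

Since gcd(61, 82) = 1, 61 is invertible modulo 82. Euclid's algorithm: 82 = 1·61 + 21, 61 = 2·21 + 19, 21 = 1·19 + 2, 19 = 9·2 + 1; back-substituting gives 1 = 39·61 − 29·82, so 61⁻¹ ≡ 39 (mod 82).
Then y ↦ 39(y − 16) is a two-sided inverse to ψ, so every y ∈ ℤ/82ℤ has a preimage.
Thus ψ is surjective.
Since ψ is surjective, we compute ψ⁻¹(78): solve 61x + 16 ≡ 78 (mod 82), i.e. 61x ≡ 62 (mod 82).
Multiplying by 61⁻¹ = 39 gives x ≡ 39·62 = 2418 = 29·82 + 40 ≡ 40 (mod 82).
Check: ψ(40) = 61·40 + 16 = 2456 = 29·82 + 78 ≡ 78 (mod 82).

40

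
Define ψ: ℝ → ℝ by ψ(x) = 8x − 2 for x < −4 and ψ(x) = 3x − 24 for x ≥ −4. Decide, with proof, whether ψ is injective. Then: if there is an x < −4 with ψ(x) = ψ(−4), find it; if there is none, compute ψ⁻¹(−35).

-17/4

Both pieces are strictly increasing (slopes 8 and 3), so each is injective on its own interval.
The left piece maps (−∞, −4) onto (−∞, −34); the right piece maps [−4, ∞) onto [−36, ∞).
These images overlap. In particular ψ(−4) = −36 (right piece), and solving 8x − 2 = −36 on the left piece gives x = −17/4 < −4.
So ψ(−17/4) = ψ(−4) with −17/4 ≠ −4, and ψ is not injective. This x = −17/4 is the requested value below −4.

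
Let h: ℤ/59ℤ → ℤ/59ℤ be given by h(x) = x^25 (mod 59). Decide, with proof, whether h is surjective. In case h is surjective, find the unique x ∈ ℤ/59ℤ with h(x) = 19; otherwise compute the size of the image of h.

Since 59 is prime, the nonzero elements of ℤ/59ℤ form a cyclic group of order 58.
As gcd(25, 58) = 1, raising to the 25th power is a bijection on this group: if u^25 ≡ v^25 then (uv^{−1})^25 = 1, and the only element of order dividing gcd(25, 58) = 1 is 1, so u = v.
With h(0) = 0 this makes h injective on all of ℤ/59ℤ, hence bijective (finite equal-size domain and codomain). In particular h is surjective.
Since h is surjective, we find the preimage of 19. The inverse of x ↦ x^25 on (ℤ/59ℤ)^× is x ↦ x^7, because 25·7 = 175 = 3·58 + 1 ≡ 1 (mod 58) and x^{58} = 1 for x ≠ 0 (Fermat). So h⁻¹(19) = 19^7 mod 59.
Repeated squaring mod 59: 19^1 ≡ 19, 19^2 ≡ 19² = 361 ≡ 7, 19^4 ≡ 7² = 49. Since 7 = 4 + 2 + 1, 19^7 ≡ 49·7·19: 49·7 = 343 ≡ 48, then 48·19 = 912 ≡ 27. So 19^7 ≡ 27 (mod 59).
Hence h⁻¹(19) = 27.

27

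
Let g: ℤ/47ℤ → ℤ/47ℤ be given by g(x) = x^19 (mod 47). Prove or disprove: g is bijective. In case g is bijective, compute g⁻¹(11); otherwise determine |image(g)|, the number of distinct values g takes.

Since 47 is prime, the nonzero elements of ℤ/47ℤ form a cyclic group of order 46.
As gcd(19, 46) = 1, raising to the 19th power is a bijection on this group: if u^19 ≡ v^19 then (uv^{−1})^19 = 1, and the only element of order dividing gcd(19, 46) = 1 is 1, so u = v.
With g(0) = 0 this makes g injective on all of ℤ/47ℤ, hence bijective (finite equal-size domain and codomain). In particular g is bijective.
Since g is bijective, we find the preimage of 11. The inverse of x ↦ x^19 on (ℤ/47ℤ)^× is x ↦ x^17, because 19·17 = 323 = 7·46 + 1 ≡ 1 (mod 46) and x^{46} = 1 for x ≠ 0 (Fermat). So g⁻¹(11) = 11^17 mod 47.
Repeated squaring mod 47: 11^1 ≡ 11, 11^2 ≡ 11² = 121 ≡ 27, 11^4 ≡ 27² = 729 ≡ 24, 11^8 ≡ 24² = 576 ≡ 12, 11^16 ≡ 12² = 144 ≡ 3. Since 17 = 16 + 1, 11^17 ≡ 3·11: 3·11 = 33. So 11^17 ≡ 33 (mod 47).
Hence g⁻¹(11) = 33.

33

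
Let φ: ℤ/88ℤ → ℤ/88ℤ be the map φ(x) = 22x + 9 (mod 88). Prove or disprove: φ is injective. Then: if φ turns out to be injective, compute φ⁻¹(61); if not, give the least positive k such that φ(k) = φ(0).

We have gcd(22, 88) = 22 > 1. Taking a = 0 and b = 4: φ(0) = 9 and φ(4) = 22·4 + 9 = 97 ≡ 9 (mod 88).
So φ(0) = φ(4) while 0 ≠ 4, thus φ is not injective.
Since φ is not injective, we find the least positive k with φ(k) = φ(0): this means 22k ≡ 0 (mod 88), i.e. 88 ∣ 22k. Since gcd(22, 88) = 22, dividing through by 22 this holds exactly when 4 ∣ k.
The smallest positive such k is 4.

4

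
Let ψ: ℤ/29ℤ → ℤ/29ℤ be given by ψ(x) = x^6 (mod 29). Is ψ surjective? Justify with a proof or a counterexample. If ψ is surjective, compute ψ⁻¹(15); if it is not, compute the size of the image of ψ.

ψ(14): Repeated squaring mod 29: 14^1 ≡ 14, 14^2 ≡ 14² = 196 ≡ 22, 14^4 ≡ 22² = 484 ≡ 20. Since 6 = 4 + 2, 14^6 ≡ 20·22: 20·22 = 440 ≡ 5. So 14^6 ≡ 5 (mod 29).
ψ(15): Repeated squaring mod 29: 15^1 ≡ 15, 15^2 ≡ 15² = 225 ≡ 22, 15^4 ≡ 22² = 484 ≡ 20. Since 6 = 4 + 2, 15^6 ≡ 20·22: 20·22 = 440 ≡ 5. So 15^6 ≡ 5 (mod 29).
So ψ(14) = ψ(15) = 5 while 14 ≠ 15, thus ψ is not injective.
A non-injective map from the 29-element set ℤ/29ℤ to itself takes at most 28 distinct values, so it cannot be surjective. Therefore ψ is not surjective.
Since ψ is not surjective, we determine |image(ψ)|. Computing x^6 mod 29 for each x (by repeated squaring, reducing mod 29 at every step), the values ψ(0), ψ(1), …, ψ(28) are: 0, 1, 6, 4, 7, 23, 24, 25, 13, 16, 22, 9, 28, 20, 5, 5, 20, 28, 9, 22, 16, 13, 25, 24, 23, 7, 4, 6, 1.
The distinct values are {0, 1, 4, 5, 6, 7, 9, 13, 16, 20, 22, 23, 24, 25, 28}; there are 15 of them.

15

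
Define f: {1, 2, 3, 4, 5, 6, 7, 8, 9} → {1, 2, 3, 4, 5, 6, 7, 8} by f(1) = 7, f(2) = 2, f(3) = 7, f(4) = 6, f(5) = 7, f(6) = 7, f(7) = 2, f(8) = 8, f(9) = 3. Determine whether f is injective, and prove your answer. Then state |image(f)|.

5

f(1) = 7 = f(3) with 1 ≠ 3, so f is not injective.
The image of f is {2, 3, 6, 7, 8}, which has 5 elements.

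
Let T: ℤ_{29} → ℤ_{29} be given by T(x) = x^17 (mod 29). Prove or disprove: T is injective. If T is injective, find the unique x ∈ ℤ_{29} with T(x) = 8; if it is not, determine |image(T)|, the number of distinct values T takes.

Since 29 is prime, the nonzero elements of ℤ_{29} form a cyclic group of order 28.
As gcd(17, 28) = 1, raising to the 17th power is a bijection on this group: if x_1^17 ≡ x_2^17 then (x_1x_2^{−1})^17 = 1, and the only element of order dividing gcd(17, 28) = 1 is 1, so x_1 = x_2.
With T(0) = 0 this makes T injective on all of ℤ_{29}, hence bijective (finite equal-size domain and codomain). In particular T is injective.
Since T is injective, we find the preimage of 8. The inverse of x ↦ x^17 on (ℤ_{29})^× is x ↦ x^5, because 17·5 = 85 = 3·28 + 1 ≡ 1 (mod 28) and x^{28} = 1 for x ≠ 0 (Fermat). So T⁻¹(8) = 8^5 mod 29.
Repeated squaring mod 29: 8^1 ≡ 8, 8^2 ≡ 8² = 64 ≡ 6, 8^4 ≡ 6² = 36 ≡ 7. Since 5 = 4 + 1, 8^5 ≡ 7·8: 7·8 = 56 ≡ 27. So 8^5 ≡ 27 (mod 29).
Hence T⁻¹(8) = 27.

27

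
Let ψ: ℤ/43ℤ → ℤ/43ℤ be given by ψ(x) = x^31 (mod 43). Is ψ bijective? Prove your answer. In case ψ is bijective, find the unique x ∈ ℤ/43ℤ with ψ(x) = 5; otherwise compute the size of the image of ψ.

Since 43 is prime, the nonzero elements of ℤ/43ℤ form a cyclic group of order 42.
As gcd(31, 42) = 1, raising to the 31st power is a bijection on this group: if a^31 ≡ b^31 then (ab^{−1})^31 = 1, and the only element of order dividing gcd(31, 42) = 1 is 1, so a = b.
With ψ(0) = 0 this makes ψ injective on all of ℤ/43ℤ, hence bijective (finite equal-size domain and codomain). In particular ψ is bijective.
Since ψ is bijective, we find the preimage of 5. The inverse of x ↦ x^31 on (ℤ/43ℤ)^× is x ↦ x^19, because 31·19 = 589 = 14·42 + 1 ≡ 1 (mod 42) and x^{42} = 1 for x ≠ 0 (Fermat). So ψ⁻¹(5) = 5^19 mod 43.
Repeated squaring mod 43: 5^1 ≡ 5, 5^2 ≡ 5² = 25, 5^4 ≡ 25² = 625 ≡ 23, 5^8 ≡ 23² = 529 ≡ 13, 5^16 ≡ 13² = 169 ≡ 40. Since 19 = 16 + 2 + 1, 5^19 ≡ 40·25·5: 40·25 = 1000 ≡ 11, then 11·5 = 55 ≡ 12. So 5^19 ≡ 12 (mod 43).
Hence ψ⁻¹(5) = 12.

12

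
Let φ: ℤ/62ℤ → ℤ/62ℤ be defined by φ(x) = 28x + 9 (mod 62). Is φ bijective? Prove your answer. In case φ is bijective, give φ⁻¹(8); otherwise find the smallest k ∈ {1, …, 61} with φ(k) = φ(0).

31

We have gcd(28, 62) = 2 > 1. Taking s = 0 and t = 31: φ(0) = 9 and φ(31) = 28·31 + 9 = 877 ≡ 9 (mod 62).
So φ(0) = φ(31) while 0 ≠ 31, therefore φ is not injective, hence not bijective.
Since φ is not bijective, we find the least positive k with φ(k) = φ(0): this means 28k ≡ 0 (mod 62), i.e. 62 ∣ 28k. Since gcd(28, 62) = 2, dividing through by 2 this holds exactly when 31 ∣ 14k, and as gcd(14, 31) = 1, exactly when 31 ∣ k.
The smallest positive such k is 31.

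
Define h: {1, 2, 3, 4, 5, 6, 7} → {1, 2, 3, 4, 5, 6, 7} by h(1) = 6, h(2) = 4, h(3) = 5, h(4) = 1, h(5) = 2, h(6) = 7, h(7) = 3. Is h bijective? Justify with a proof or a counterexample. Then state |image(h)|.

The values 6, 4, 5, 1, 2, 7, 3 are a permutation of {1, 2, 3, 4, 5, 6, 7}: each element appears exactly once.
So h is injective and surjective, hence bijective.
The image of h is {1, 2, 3, 4, 5, 6, 7}, which has 7 elements.

7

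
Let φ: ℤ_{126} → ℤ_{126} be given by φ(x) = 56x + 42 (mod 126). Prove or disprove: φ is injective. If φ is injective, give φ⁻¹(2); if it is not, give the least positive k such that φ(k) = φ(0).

9

We have gcd(56, 126) = 14 > 1. Taking a = 0 and b = 9: φ(0) = 42 and φ(9) = 56·9 + 42 = 546 ≡ 42 (mod 126).
So φ(0) = φ(9) while 0 ≠ 9, so φ is not injective.
Since φ is not injective, we find the least positive k with φ(k) = φ(0): this means 56k ≡ 0 (mod 126), i.e. 126 ∣ 56k. Since gcd(56, 126) = 14, dividing through by 14 this holds exactly when 9 ∣ 4k, and as gcd(4, 9) = 1, exactly when 9 ∣ k.
The smallest positive such k is 9.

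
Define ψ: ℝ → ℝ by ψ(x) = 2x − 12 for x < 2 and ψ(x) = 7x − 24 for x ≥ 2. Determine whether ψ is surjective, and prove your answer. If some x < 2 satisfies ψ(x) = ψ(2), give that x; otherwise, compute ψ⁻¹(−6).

Both pieces are strictly increasing (slopes 2 and 7), so each is injective on its own interval.
The left piece maps (−∞, 2) onto (−∞, −8); the right piece maps [2, ∞) onto [−10, ∞).
The union (−∞, −8) ∪ [−10, ∞) covers ℝ, so ψ is surjective.
For the follow-up: the images overlap, so an x < 2 with ψ(x) = ψ(2) exists. ψ(2) = −10; solving 2x − 12 = −10 for x < 2 gives x = (−10 + 12)/2 = 1.

1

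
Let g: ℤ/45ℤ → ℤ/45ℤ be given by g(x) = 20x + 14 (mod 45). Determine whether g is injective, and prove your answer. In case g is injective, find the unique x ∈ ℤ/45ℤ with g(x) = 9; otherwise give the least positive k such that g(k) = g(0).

9

Recall: g is injective when g(a) = g(b) forces a = b.
We have gcd(20, 45) = 5 > 1. Taking a = 0 and b = 9: g(0) = 14 and g(9) = 20·9 + 14 = 194 ≡ 14 (mod 45).
So g(0) = g(9) while 0 ≠ 9, thus g is not injective.
Since g is not injective, we find the least positive k with g(k) = g(0): this means 20k ≡ 0 (mod 45), i.e. 45 ∣ 20k. Since gcd(20, 45) = 5, dividing through by 5 this holds exactly when 9 ∣ 4k, and as gcd(4, 9) = 1, exactly when 9 ∣ k.
The smallest positive such k is 9.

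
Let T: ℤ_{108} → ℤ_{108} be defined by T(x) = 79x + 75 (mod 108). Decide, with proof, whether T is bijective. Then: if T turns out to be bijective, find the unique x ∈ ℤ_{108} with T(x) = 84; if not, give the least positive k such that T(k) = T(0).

If T(x_1) = T(x_2), then 79x_1 ≡ 79x_2 (mod 108). Because gcd(79, 108) = 1, we may cancel 79 to get x_1 ≡ x_2 (mod 108).
We now compute 79⁻¹ mod 108 explicitly. Euclid's algorithm: 108 = 1·79 + 29, 79 = 2·29 + 21, 29 = 1·21 + 8, 21 = 2·8 + 5, 8 = 1·5 + 3, 5 = 1·3 + 2, 3 = 1·2 + 1; back-substituting gives 1 = 67·79 − 49·108, so 79⁻¹ ≡ 67 (mod 108).
For any y ∈ ℤ_{108}, x = 67(y − 75) mod 108 satisfies T(x) = 79·67(y − 75) + 75 ≡ y (since 79·67 ≡ 1 mod 108). So every y has a preimage.
Therefore T is bijective.
Since T is bijective, we find T⁻¹(84): we need 79x ≡ 84 − 75 ≡ 9 (mod 108). Using 79⁻¹ = 67: x ≡ 67·9 = 603 = 5·108 + 63, so x = 63.
Check: T(63) = 79·63 + 75 = 5052 = 46·108 + 84 ≡ 84 (mod 108).

63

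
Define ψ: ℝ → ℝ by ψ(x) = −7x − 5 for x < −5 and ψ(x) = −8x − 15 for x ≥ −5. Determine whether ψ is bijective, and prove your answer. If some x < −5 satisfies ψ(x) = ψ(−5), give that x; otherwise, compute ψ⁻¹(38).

Both pieces are strictly decreasing (slopes −7 and −8), so each is injective on its own interval.
The left piece maps (−∞, −5) onto (30, ∞); the right piece maps [−5, ∞) onto (−∞, 25].
The images leave a gap (30 has no preimage), so ψ is not surjective, hence not bijective.
Because the two images are disjoint, no x < −5 has ψ(x) = ψ(−5), so we compute ψ⁻¹(38): 38 lies in (30, ∞), so solve −7x − 5 = 38: x = (38 + 5)/(−7) = −43/7.

-43/7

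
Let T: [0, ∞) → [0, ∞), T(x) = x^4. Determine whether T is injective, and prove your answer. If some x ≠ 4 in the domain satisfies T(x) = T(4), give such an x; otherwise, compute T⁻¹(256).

4

On [0, ∞), x ↦ x^4 is strictly increasing, so T(u) = T(v) forces u = v. Therefore T is injective.
Since x ↦ x^4 is strictly increasing on [0, ∞), it is injective there, so no x ≠ 4 in the domain has T(x) = T(4). We therefore compute T⁻¹(256) = 256^{1/4} = 4 (indeed 4^4 = 256).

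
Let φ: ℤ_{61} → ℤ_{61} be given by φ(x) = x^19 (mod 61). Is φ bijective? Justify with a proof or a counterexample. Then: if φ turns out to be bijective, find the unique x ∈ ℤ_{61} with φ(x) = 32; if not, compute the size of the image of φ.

Since 61 is prime, the nonzero elements of ℤ_{61} form a cyclic group of order 60.
As gcd(19, 60) = 1, raising to the 19th power is a bijection on this group: if x_1^19 ≡ x_2^19 then (x_1x_2^{−1})^19 = 1, and the only element of order dividing gcd(19, 60) = 1 is 1, so x_1 = x_2.
With φ(0) = 0 this makes φ injective on all of ℤ_{61}, hence bijective (finite equal-size domain and codomain). In particular φ is bijective.
Since φ is bijective, we find the preimage of 32. The inverse of x ↦ x^19 on (ℤ_{61})^× is x ↦ x^19, because 19·19 = 361 = 6·60 + 1 ≡ 1 (mod 60) and x^{60} = 1 for x ≠ 0 (Fermat). So φ⁻¹(32) = 32^19 mod 61.
Repeated squaring mod 61: 32^1 ≡ 32, 32^2 ≡ 32² = 1024 ≡ 48, 32^4 ≡ 48² = 2304 ≡ 47, 32^8 ≡ 47² = 2209 ≡ 13, 32^16 ≡ 13² = 169 ≡ 47. Since 19 = 16 + 2 + 1, 32^19 ≡ 47·48·32: 47·48 = 2256 ≡ 60, then 60·32 = 1920 ≡ 29. So 32^19 ≡ 29 (mod 61).
Hence φ⁻¹(32) = 29.

29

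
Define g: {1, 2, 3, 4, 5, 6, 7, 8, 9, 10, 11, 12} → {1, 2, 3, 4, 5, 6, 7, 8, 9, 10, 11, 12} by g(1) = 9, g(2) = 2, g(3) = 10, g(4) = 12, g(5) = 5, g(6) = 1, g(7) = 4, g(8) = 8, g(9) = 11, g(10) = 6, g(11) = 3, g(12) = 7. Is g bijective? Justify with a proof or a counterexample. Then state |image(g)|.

The values 9, 2, 10, 12, 5, 1, 4, 8, 11, 6, 3, 7 are a permutation of {1, 2, 3, 4, 5, 6, 7, 8, 9, 10, 11, 12}: each element appears exactly once.
So g is injective and surjective, hence bijective.
The image of g is {1, 2, 3, 4, 5, 6, 7, 8, 9, 10, 11, 12}, which has 12 elements.

12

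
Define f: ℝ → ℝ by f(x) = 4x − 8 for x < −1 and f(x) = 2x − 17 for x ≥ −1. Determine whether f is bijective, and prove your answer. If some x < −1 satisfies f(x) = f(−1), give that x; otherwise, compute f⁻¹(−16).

Both pieces are strictly increasing (slopes 4 and 2), so each is injective on its own interval.
The left piece maps (−∞, −1) onto (−∞, −12); the right piece maps [−1, ∞) onto [−19, ∞).
These images overlap. In particular f(−1) = −19 (right piece), and solving 4x − 8 = −19 on the left piece gives x = −11/4 < −1.
So f(−11/4) = f(−1) with −11/4 ≠ −1, and f is not injective, hence not bijective. This x = −11/4 is the requested value below −1.

-11/4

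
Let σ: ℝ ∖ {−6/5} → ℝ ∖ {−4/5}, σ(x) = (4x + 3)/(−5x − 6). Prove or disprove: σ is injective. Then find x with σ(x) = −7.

-39/31

Suppose σ(s) = σ(t). Cross-multiplying: (4s + 3)(−5t − 6) = (4t + 3)(−5s − 6).
Expanding both sides and cancelling the symmetric terms leaves −9·(s − t) = 0. Since −9 ≠ 0, s = t. Hence σ is injective.
Solving σ(x) = −7: cross-multiplying gives 4x + 3 = −7(−5x − 6), which rearranges to −31x = 39, so x = −39/31.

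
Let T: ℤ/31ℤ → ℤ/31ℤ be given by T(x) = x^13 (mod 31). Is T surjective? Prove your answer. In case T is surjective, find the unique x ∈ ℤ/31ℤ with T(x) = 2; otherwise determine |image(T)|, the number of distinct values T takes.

Since 31 is prime, the nonzero elements of ℤ/31ℤ form a cyclic group of order 30.
As gcd(13, 30) = 1, raising to the 13th power is a bijection on this group: if x_1^13 ≡ x_2^13 then (x_1x_2^{−1})^13 = 1, and the only element of order dividing gcd(13, 30) = 1 is 1, so x_1 = x_2.
With T(0) = 0 this makes T injective on all of ℤ/31ℤ, hence bijective (finite equal-size domain and codomain). In particular T is surjective.
Since T is surjective, we find the preimage of 2. The inverse of x ↦ x^13 on (ℤ/31ℤ)^× is x ↦ x^7, because 13·7 = 91 = 3·30 + 1 ≡ 1 (mod 30) and x^{30} = 1 for x ≠ 0 (Fermat). So T⁻¹(2) = 2^7 mod 31.
Repeated squaring mod 31: 2^1 ≡ 2, 2^2 ≡ 2² = 4, 2^4 ≡ 4² = 16. Since 7 = 4 + 2 + 1, 2^7 ≡ 16·4·2: 16·4 = 64 ≡ 2, then 2·2 = 4. So 2^7 ≡ 4 (mod 31).
Hence T⁻¹(2) = 4.

4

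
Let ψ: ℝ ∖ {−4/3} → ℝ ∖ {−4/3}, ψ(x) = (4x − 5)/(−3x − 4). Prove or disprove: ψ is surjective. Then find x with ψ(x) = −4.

For any y ≠ −4/3, solving y(−3x − 4) = 4x − 5 for x gives a well-defined x ≠ −4/3. So ψ is surjective.
Solving ψ(x) = −4: cross-multiplying gives 4x − 5 = −4(−3x − 4), which rearranges to −8x = 21, so x = −21/8.

-21/8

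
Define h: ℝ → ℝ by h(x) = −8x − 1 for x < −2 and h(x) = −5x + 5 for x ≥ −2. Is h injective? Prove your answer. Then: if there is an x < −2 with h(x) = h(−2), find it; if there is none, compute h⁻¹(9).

Both pieces are strictly decreasing (slopes −8 and −5), so each is injective on its own interval.
The left piece maps (−∞, −2) onto (15, ∞); the right piece maps [−2, ∞) onto (−∞, 15].
These images are disjoint, so no value is attained by both pieces. Therefore h is injective.
Because the two images are disjoint, no x < −2 has h(x) = h(−2), so we compute h⁻¹(9): 9 lies in (−∞, 15], so solve −5x + 5 = 9: x = (9 − 5)/(−5) = −4/5.

-4/5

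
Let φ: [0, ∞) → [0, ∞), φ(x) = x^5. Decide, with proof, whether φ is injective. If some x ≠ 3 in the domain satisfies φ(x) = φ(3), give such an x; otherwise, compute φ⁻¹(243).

On [0, ∞), x ↦ x^5 is strictly increasing, so φ(a) = φ(b) forces a = b. Therefore φ is injective.
Since x ↦ x^5 is strictly increasing on [0, ∞), it is injective there, so no x ≠ 3 in the domain has φ(x) = φ(3). We therefore compute φ⁻¹(243) = 243^{1/5} = 3 (indeed 3^5 = 243).

3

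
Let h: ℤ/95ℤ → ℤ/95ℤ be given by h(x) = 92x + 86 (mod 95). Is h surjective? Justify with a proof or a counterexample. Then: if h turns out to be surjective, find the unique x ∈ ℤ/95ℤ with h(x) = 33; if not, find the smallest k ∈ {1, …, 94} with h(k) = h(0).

Since gcd(92, 95) = 1, 92 is invertible modulo 95. Euclid's algorithm: 95 = 1·92 + 3, 92 = 30·3 + 2, 3 = 1·2 + 1; back-substituting gives 1 = 63·92 − 61·95, so 92⁻¹ ≡ 63 (mod 95).
Then y ↦ 63(y − 86) is a two-sided inverse to h, so every y ∈ ℤ/95ℤ has a preimage.
Hence h is surjective.
Since h is surjective, we find h⁻¹(33): we need 92x ≡ 33 − 86 ≡ 42 (mod 95). Using 92⁻¹ = 63: x ≡ 63·42 = 2646 = 27·95 + 81, so x = 81.
Check: h(81) = 92·81 + 86 = 7538 = 79·95 + 33 ≡ 33 (mod 95).

81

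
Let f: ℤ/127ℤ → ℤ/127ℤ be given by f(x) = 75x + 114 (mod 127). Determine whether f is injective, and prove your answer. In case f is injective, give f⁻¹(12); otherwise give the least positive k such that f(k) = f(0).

Recall: f is injective when f(a) = f(b) forces a = b.
Suppose f(a) = f(b) in ℤ/127ℤ. Then 75a + 114 ≡ 75b + 114 (mod 127), thus 75(a − b) ≡ 0 (mod 127).
Since gcd(75, 127) = 1, 75 is invertible modulo 127, thus a − b ≡ 0 (mod 127), i.e. a = b.
Therefore f is injective.
We now compute 75⁻¹ mod 127 explicitly. Euclid's algorithm: 127 = 1·75 + 52, 75 = 1·52 + 23, 52 = 2·23 + 6, 23 = 3·6 + 5, 6 = 1·5 + 1; back-substituting gives 1 = 105·75 − 62·127, so 75⁻¹ ≡ 105 (mod 127).
Since f is injective, we compute f⁻¹(12): solve 75x + 114 ≡ 12 (mod 127), i.e. 75x ≡ 25 (mod 127).
Multiplying by 75⁻¹ = 105 gives x ≡ 105·25 = 2625 = 20·127 + 85 ≡ 85 (mod 127).
Check: f(85) = 75·85 + 114 = 6489 = 51·127 + 12 ≡ 12 (mod 127).

85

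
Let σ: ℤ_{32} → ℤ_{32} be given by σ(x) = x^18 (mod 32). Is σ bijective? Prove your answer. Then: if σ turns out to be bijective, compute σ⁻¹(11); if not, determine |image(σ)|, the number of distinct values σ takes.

σ(0) = 0^18 = 0.
σ(2): Repeated squaring mod 32: 2^1 ≡ 2, 2^2 ≡ 2² = 4, 2^4 ≡ 4² = 16, 2^8 ≡ 16² = 256 ≡ 0, 2^16 ≡ 0² = 0. Since 18 = 16 + 2, 2^18 ≡ 0·4: 0·4 = 0. So 2^18 ≡ 0 (mod 32).
So σ(0) = σ(2) = 0 while 0 ≠ 2, hence σ is not injective, hence not bijective.
Since σ is not bijective, we determine |image(σ)|. Computing x^18 mod 32 for each x (by repeated squaring, reducing mod 32 at every step), the values σ(0), σ(1), …, σ(31) are: 0, 1, 0, 9, 0, 25, 0, 17, 0, 17, 0, 25, 0, 9, 0, 1, 0, 1, 0, 9, 0, 25, 0, 17, 0, 17, 0, 25, 0, 9, 0, 1.
The distinct values are {0, 1, 9, 17, 25}; there are 5 of them.

5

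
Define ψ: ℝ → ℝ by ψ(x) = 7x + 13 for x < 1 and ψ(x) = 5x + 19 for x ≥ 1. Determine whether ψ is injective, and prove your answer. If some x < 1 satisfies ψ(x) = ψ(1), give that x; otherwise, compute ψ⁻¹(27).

8/5

Both pieces are strictly increasing (slopes 7 and 5), so each is injective on its own interval.
The left piece maps (−∞, 1) onto (−∞, 20); the right piece maps [1, ∞) onto [24, ∞).
These images are disjoint, so no value is attained by both pieces. Thus ψ is injective.
Because the two images are disjoint, no x < 1 has ψ(x) = ψ(1), so we compute ψ⁻¹(27): 27 lies in [24, ∞), so solve 5x + 19 = 27: x = (27 − 19)/5 = 8/5.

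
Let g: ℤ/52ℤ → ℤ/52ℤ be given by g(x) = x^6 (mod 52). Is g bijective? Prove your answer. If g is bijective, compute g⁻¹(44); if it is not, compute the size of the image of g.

g(1) = 1^6 = 1.
g(3): Repeated squaring mod 52: 3^1 ≡ 3, 3^2 ≡ 3² = 9, 3^4 ≡ 9² = 81 ≡ 29. Since 6 = 4 + 2, 3^6 ≡ 29·9: 29·9 = 261 ≡ 1. So 3^6 ≡ 1 (mod 52).
So g(1) = g(3) = 1 while 1 ≠ 3, hence g is not injective, hence not bijective.
Since g is not bijective, we determine |image(g)|. Computing x^6 mod 52 for each x (by repeated squaring, reducing mod 52 at every step), the values g(0), g(1), …, g(51) are: 0, 1, 12, 1, 40, 25, 12, 25, 12, 1, 40, 25, 40, 13, 40, 25, 40, 1, 12, 25, 12, 25, 40, 1, 12, 1, 0, 1, 12, 1, 40, 25, 12, 25, 12, 1, 40, 25, 40, 13, 40, 25, 40, 1, 12, 25, 12, 25, 40, 1, 12, 1.
The distinct values are {0, 1, 12, 13, 25, 40}; there are 6 of them.

6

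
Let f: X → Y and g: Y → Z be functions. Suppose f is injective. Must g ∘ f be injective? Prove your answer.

No. Take X = Y = Z = {0, 1}, f = identity (injective), and g(x) = 0 for every x.
Then (g ∘ f)(0) = 0 = (g ∘ f)(1) with 0 ≠ 1, so g ∘ f is not injective.

not injective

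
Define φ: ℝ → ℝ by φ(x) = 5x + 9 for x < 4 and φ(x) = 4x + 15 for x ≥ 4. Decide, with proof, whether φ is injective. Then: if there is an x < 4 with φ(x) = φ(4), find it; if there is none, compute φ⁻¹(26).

17/5

Both pieces are strictly increasing (slopes 5 and 4), so each is injective on its own interval.
The left piece maps (−∞, 4) onto (−∞, 29); the right piece maps [4, ∞) onto [31, ∞).
These images are disjoint, so no value is attained by both pieces. Thus φ is injective.
Because the two images are disjoint, no x < 4 has φ(x) = φ(4), so we compute φ⁻¹(26): 26 lies in (−∞, 29), so solve 5x + 9 = 26: x = (26 − 9)/5 = 17/5.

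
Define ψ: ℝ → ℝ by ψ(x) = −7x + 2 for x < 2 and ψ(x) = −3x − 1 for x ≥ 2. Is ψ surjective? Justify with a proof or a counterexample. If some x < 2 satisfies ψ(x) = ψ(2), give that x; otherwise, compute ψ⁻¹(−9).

Both pieces are strictly decreasing (slopes −7 and −3), so each is injective on its own interval.
The left piece maps (−∞, 2) onto (−12, ∞); the right piece maps [2, ∞) onto (−∞, −7].
The union (−12, ∞) ∪ (−∞, −7] covers ℝ, so ψ is surjective.
For the follow-up: the images overlap, so an x < 2 with ψ(x) = ψ(2) exists. ψ(2) = −7; solving −7x + 2 = −7 for x < 2 gives x = (−7 − 2)/(−7) = 9/7.

9/7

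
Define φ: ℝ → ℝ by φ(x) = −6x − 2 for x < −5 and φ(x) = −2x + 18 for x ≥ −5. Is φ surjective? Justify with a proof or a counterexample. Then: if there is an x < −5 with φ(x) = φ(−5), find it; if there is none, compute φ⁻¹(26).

Both pieces are strictly decreasing (slopes −6 and −2), so each is injective on its own interval.
The left piece maps (−∞, −5) onto (28, ∞); the right piece maps [−5, ∞) onto (−∞, 28].
These images together cover ℝ, so φ is surjective.
Because the two images are disjoint, no x < −5 has φ(x) = φ(−5), so we compute φ⁻¹(26): 26 lies in (−∞, 28], so solve −2x + 18 = 26: x = (26 − 18)/(−2) = −4.

-4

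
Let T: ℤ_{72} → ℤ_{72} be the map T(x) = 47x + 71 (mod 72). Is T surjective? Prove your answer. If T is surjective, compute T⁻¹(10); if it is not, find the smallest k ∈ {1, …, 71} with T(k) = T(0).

Since gcd(47, 72) = 1, 47 is invertible modulo 72. Euclid's algorithm: 72 = 1·47 + 25, 47 = 1·25 + 22, 25 = 1·22 + 3, 22 = 7·3 + 1; back-substituting gives 1 = 23·47 − 15·72, so 47⁻¹ ≡ 23 (mod 72).
Then y ↦ 23(y − 71) is a two-sided inverse to T, so every y ∈ ℤ_{72} has a preimage.
Therefore T is surjective.
Since T is surjective, we compute T⁻¹(10): solve 47x + 71 ≡ 10 (mod 72), i.e. 47x ≡ 11 (mod 72).
Multiplying by 47⁻¹ = 23 gives x ≡ 23·11 = 253 = 3·72 + 37 ≡ 37 (mod 72).
Check: T(37) = 47·37 + 71 = 1810 = 25·72 + 10 ≡ 10 (mod 72).

37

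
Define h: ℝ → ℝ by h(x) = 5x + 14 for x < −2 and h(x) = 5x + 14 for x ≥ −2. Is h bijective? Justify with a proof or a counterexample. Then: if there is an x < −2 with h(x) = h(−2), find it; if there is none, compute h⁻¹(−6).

Both pieces are strictly increasing (slopes 5 and 5), so each is injective on its own interval.
The left piece maps (−∞, −2) onto (−∞, 4); the right piece maps [−2, ∞) onto [4, ∞).
Since 4 = 4, the images partition ℝ: h is injective and surjective, hence bijective.
Because the two images are disjoint, no x < −2 has h(x) = h(−2), so we compute h⁻¹(−6): −6 lies in (−∞, 4), so solve 5x + 14 = −6: x = (−6 − 14)/5 = −4.

-4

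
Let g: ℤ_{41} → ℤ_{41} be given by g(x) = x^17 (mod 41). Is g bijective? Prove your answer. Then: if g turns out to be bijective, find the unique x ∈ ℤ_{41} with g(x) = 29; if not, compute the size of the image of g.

Since 41 is prime, the nonzero elements of ℤ_{41} form a cyclic group of order 40.
As gcd(17, 40) = 1, raising to the 17th power is a bijection on this group: if a^17 ≡ b^17 then (ab^{−1})^17 = 1, and the only element of order dividing gcd(17, 40) = 1 is 1, so a = b.
With g(0) = 0 this makes g injective on all of ℤ_{41}, hence bijective (finite equal-size domain and codomain). In particular g is bijective.
Since g is bijective, we find the preimage of 29. The inverse of x ↦ x^17 on (ℤ_{41})^× is x ↦ x^33, because 17·33 = 561 = 14·40 + 1 ≡ 1 (mod 40) and x^{40} = 1 for x ≠ 0 (Fermat). So g⁻¹(29) = 29^33 mod 41.
Repeated squaring mod 41: 29^1 ≡ 29, 29^2 ≡ 29² = 841 ≡ 21, 29^4 ≡ 21² = 441 ≡ 31, 29^8 ≡ 31² = 961 ≡ 18, 29^16 ≡ 18² = 324 ≡ 37, 29^32 ≡ 37² = 1369 ≡ 16. Since 33 = 32 + 1, 29^33 ≡ 16·29: 16·29 = 464 ≡ 13. So 29^33 ≡ 13 (mod 41).
Hence g⁻¹(29) = 13.

13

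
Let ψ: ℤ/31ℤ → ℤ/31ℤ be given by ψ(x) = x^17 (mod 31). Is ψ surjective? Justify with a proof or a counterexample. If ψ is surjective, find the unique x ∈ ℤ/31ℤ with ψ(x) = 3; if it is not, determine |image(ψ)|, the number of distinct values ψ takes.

Since 31 is prime, the nonzero elements of ℤ/31ℤ form a cyclic group of order 30.
As gcd(17, 30) = 1, raising to the 17th power is a bijection on this group: if u^17 ≡ v^17 then (uv^{−1})^17 = 1, and the only element of order dividing gcd(17, 30) = 1 is 1, so u = v.
With ψ(0) = 0 this makes ψ injective on all of ℤ/31ℤ, hence bijective (finite equal-size domain and codomain). In particular ψ is surjective.
Since ψ is surjective, we find the preimage of 3. The inverse of x ↦ x^17 on (ℤ/31ℤ)^× is x ↦ x^23, because 17·23 = 391 = 13·30 + 1 ≡ 1 (mod 30) and x^{30} = 1 for x ≠ 0 (Fermat). So ψ⁻¹(3) = 3^23 mod 31.
Repeated squaring mod 31: 3^1 ≡ 3, 3^2 ≡ 3² = 9, 3^4 ≡ 9² = 81 ≡ 19, 3^8 ≡ 19² = 361 ≡ 20, 3^16 ≡ 20² = 400 ≡ 28. Since 23 = 16 + 4 + 2 + 1, 3^23 ≡ 28·19·9·3: 28·19 = 532 ≡ 5, then 5·9 = 45 ≡ 14, then 14·3 = 42 ≡ 11. So 3^23 ≡ 11 (mod 31).
Hence ψ⁻¹(3) = 11.

11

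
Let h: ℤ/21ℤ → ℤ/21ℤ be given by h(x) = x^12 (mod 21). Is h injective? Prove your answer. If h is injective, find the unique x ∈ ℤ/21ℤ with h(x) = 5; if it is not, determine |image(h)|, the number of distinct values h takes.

4

h(1) = 1^12 = 1.
h(2): Repeated squaring mod 21: 2^1 ≡ 2, 2^2 ≡ 2² = 4, 2^4 ≡ 4² = 16, 2^8 ≡ 16² = 256 ≡ 4. Since 12 = 8 + 4, 2^12 ≡ 4·16: 4·16 = 64 ≡ 1. So 2^12 ≡ 1 (mod 21).
So h(1) = h(2) = 1 while 1 ≠ 2, so h is not injective.
Since h is not injective, we determine |image(h)|. Computing x^12 mod 21 for each x (by repeated squaring, reducing mod 21 at every step), the values h(0), h(1), …, h(20) are: 0, 1, 1, 15, 1, 1, 15, 7, 1, 15, 1, 1, 15, 1, 7, 15, 1, 1, 15, 1, 1.
The distinct values are {0, 1, 7, 15}; there are 4 of them.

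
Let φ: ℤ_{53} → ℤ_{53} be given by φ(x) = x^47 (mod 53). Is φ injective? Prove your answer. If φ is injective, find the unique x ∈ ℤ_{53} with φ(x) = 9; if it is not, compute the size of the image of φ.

7

Since 53 is prime, the nonzero elements of ℤ_{53} form a cyclic group of order 52.
As gcd(47, 52) = 1, raising to the 47th power is a bijection on this group: if x_1^47 ≡ x_2^47 then (x_1x_2^{−1})^47 = 1, and the only element of order dividing gcd(47, 52) = 1 is 1, so x_1 = x_2.
With φ(0) = 0 this makes φ injective on all of ℤ_{53}, hence bijective (finite equal-size domain and codomain). In particular φ is injective.
Since φ is injective, we find the preimage of 9. The inverse of x ↦ x^47 on (ℤ_{53})^× is x ↦ x^31, because 47·31 = 1457 = 28·52 + 1 ≡ 1 (mod 52) and x^{52} = 1 for x ≠ 0 (Fermat). So φ⁻¹(9) = 9^31 mod 53.
Repeated squaring mod 53: 9^1 ≡ 9, 9^2 ≡ 9² = 81 ≡ 28, 9^4 ≡ 28² = 784 ≡ 42, 9^8 ≡ 42² = 1764 ≡ 15, 9^16 ≡ 15² = 225 ≡ 13. Since 31 = 16 + 8 + 4 + 2 + 1, 9^31 ≡ 13·15·42·28·9: 13·15 = 195 ≡ 36, then 36·42 = 1512 ≡ 28, then 28·28 = 784 ≡ 42, then 42·9 = 378 ≡ 7. So 9^31 ≡ 7 (mod 53).
Hence φ⁻¹(9) = 7.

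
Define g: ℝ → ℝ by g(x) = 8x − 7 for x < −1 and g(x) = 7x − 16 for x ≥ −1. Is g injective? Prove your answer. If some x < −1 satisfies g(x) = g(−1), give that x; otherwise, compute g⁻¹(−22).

-2

Both pieces are strictly increasing (slopes 8 and 7), so each is injective on its own interval.
The left piece maps (−∞, −1) onto (−∞, −15); the right piece maps [−1, ∞) onto [−23, ∞).
These images overlap. In particular g(−1) = −23 (right piece), and solving 8x − 7 = −23 on the left piece gives x = −2 < −1.
So g(−2) = g(−1) with −2 ≠ −1, and g is not injective. This x = −2 is the requested value below −1.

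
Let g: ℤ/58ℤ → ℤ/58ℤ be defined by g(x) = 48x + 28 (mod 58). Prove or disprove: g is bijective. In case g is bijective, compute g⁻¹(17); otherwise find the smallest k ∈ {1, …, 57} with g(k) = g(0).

29

We have gcd(48, 58) = 2 > 1. Taking u = 0 and v = 29: g(0) = 28 and g(29) = 48·29 + 28 = 1420 ≡ 28 (mod 58).
So g(0) = g(29) while 0 ≠ 29, therefore g is not injective, hence not bijective.
Since g is not bijective, we find the least positive k with g(k) = g(0): this means 48k ≡ 0 (mod 58), i.e. 58 ∣ 48k. Since gcd(48, 58) = 2, dividing through by 2 this holds exactly when 29 ∣ 24k, and as gcd(24, 29) = 1, exactly when 29 ∣ k.
The smallest positive such k is 29.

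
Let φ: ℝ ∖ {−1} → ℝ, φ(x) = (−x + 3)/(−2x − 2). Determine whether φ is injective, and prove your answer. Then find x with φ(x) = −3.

-3/7

Suppose φ(a) = φ(b). Cross-multiplying: (−a + 3)(−2b − 2) = (−b + 3)(−2a − 2).
Expanding both sides and cancelling the symmetric terms leaves 8·(a − b) = 0. Since 8 ≠ 0, a = b. Hence φ is injective.
Solving φ(x) = −3: cross-multiplying gives −x + 3 = −3(−2x − 2), which rearranges to −7x = 3, so x = −3/7.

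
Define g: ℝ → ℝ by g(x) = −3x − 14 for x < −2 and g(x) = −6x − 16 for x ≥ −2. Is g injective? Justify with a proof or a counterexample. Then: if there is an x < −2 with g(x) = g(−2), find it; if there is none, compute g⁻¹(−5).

-10/3

Both pieces are strictly decreasing (slopes −3 and −6), so each is injective on its own interval.
The left piece maps (−∞, −2) onto (−8, ∞); the right piece maps [−2, ∞) onto (−∞, −4].
These images overlap. In particular g(−2) = −4 (right piece), and solving −3x − 14 = −4 on the left piece gives x = −10/3 < −2.
So g(−10/3) = g(−2) with −10/3 ≠ −2, and g is not injective. This x = −10/3 is the requested value below −2.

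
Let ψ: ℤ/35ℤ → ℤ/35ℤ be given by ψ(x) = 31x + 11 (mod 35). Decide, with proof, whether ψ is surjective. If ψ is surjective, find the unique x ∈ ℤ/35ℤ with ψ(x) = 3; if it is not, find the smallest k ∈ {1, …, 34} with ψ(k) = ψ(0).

2

Since gcd(31, 35) = 1, 31 is invertible modulo 35. Euclid's algorithm: 35 = 1·31 + 4, 31 = 7·4 + 3, 4 = 1·3 + 1; back-substituting gives 1 = 26·31 − 23·35, so 31⁻¹ ≡ 26 (mod 35).
Then y ↦ 26(y − 11) is a two-sided inverse to ψ, so every y ∈ ℤ/35ℤ has a preimage.
So ψ is surjective.
Since ψ is surjective, we compute ψ⁻¹(3): solve 31x + 11 ≡ 3 (mod 35), i.e. 31x ≡ 27 (mod 35).
Multiplying by 31⁻¹ = 26 gives x ≡ 26·27 = 702 = 20·35 + 2 ≡ 2 (mod 35).
Check: ψ(2) = 31·2 + 11 = 73 = 2·35 + 3 ≡ 3 (mod 35).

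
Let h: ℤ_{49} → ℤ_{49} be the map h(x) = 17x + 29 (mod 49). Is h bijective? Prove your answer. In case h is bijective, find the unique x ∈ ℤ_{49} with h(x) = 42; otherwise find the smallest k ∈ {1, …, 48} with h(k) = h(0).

Suppose h(a) = h(b) in ℤ_{49}. Then 17a + 29 ≡ 17b + 29 (mod 49), thus 17(a − b) ≡ 0 (mod 49).
Since gcd(17, 49) = 1, 17 is invertible modulo 49, therefore a − b ≡ 0 (mod 49), i.e. a = b.
We now compute 17⁻¹ mod 49 explicitly. Euclid's algorithm: 49 = 2·17 + 15, 17 = 1·15 + 2, 15 = 7·2 + 1; back-substituting gives 1 = 26·17 − 9·49, so 17⁻¹ ≡ 26 (mod 49).
For any y ∈ ℤ_{49}, x = 26(y − 29) mod 49 satisfies h(x) = 17·26(y − 29) + 29 ≡ y (since 17·26 ≡ 1 mod 49). So every y has a preimage.
Thus h is bijective.
Since h is bijective, we compute h⁻¹(42): solve 17x + 29 ≡ 42 (mod 49), i.e. 17x ≡ 13 (mod 49).
Multiplying by 17⁻¹ = 26 gives x ≡ 26·13 = 338 = 6·49 + 44 ≡ 44 (mod 49).
Check: h(44) = 17·44 + 29 = 777 = 15·49 + 42 ≡ 42 (mod 49).

44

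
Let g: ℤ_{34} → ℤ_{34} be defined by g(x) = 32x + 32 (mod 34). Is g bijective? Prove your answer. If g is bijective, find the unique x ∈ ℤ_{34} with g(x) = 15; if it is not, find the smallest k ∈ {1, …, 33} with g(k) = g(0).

Recall: g is injective if g(a) = g(b) implies a = b.
We have gcd(32, 34) = 2 > 1. Taking a = 0 and b = 17: g(0) = 32 and g(17) = 32·17 + 32 = 576 ≡ 32 (mod 34).
So g(0) = g(17) while 0 ≠ 17, thus g is not injective, hence not bijective.
Since g is not bijective, we find the least positive k with g(k) = g(0): this means 32k ≡ 0 (mod 34), i.e. 34 ∣ 32k. Since gcd(32, 34) = 2, dividing through by 2 this holds exactly when 17 ∣ 16k, and as gcd(16, 17) = 1, exactly when 17 ∣ k.
The smallest positive such k is 17.

17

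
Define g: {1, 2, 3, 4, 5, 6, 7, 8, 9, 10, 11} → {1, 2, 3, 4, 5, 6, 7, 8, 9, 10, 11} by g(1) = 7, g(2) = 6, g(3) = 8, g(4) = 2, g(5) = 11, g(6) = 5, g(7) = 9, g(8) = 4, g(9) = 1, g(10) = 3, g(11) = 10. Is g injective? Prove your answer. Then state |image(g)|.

11

The values g(1), …, g(11) are 7, 6, 8, 2, 11, 5, 9, 4, 1, 3, 10 — all distinct.
So g(s) = g(t) only when s = t, and g is injective.
The image of g is {1, 2, 3, 4, 5, 6, 7, 8, 9, 10, 11}, which has 11 elements.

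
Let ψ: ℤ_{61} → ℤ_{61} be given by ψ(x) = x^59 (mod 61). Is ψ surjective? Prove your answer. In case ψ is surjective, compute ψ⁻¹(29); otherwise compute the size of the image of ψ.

40

Since 61 is prime, the nonzero elements of ℤ_{61} form a cyclic group of order 60.
As gcd(59, 60) = 1, raising to the 59th power is a bijection on this group: if s^59 ≡ t^59 then (st^{−1})^59 = 1, and the only element of order dividing gcd(59, 60) = 1 is 1, so s = t.
With ψ(0) = 0 this makes ψ injective on all of ℤ_{61}, hence bijective (finite equal-size domain and codomain). In particular ψ is surjective.
Since ψ is surjective, we find the preimage of 29. The inverse of x ↦ x^59 on (ℤ_{61})^× is x ↦ x^59, because 59·59 = 3481 = 58·60 + 1 ≡ 1 (mod 60) and x^{60} = 1 for x ≠ 0 (Fermat). So ψ⁻¹(29) = 29^59 mod 61.
Repeated squaring mod 61: 29^1 ≡ 29, 29^2 ≡ 29² = 841 ≡ 48, 29^4 ≡ 48² = 2304 ≡ 47, 29^8 ≡ 47² = 2209 ≡ 13, 29^16 ≡ 13² = 169 ≡ 47, 29^32 ≡ 47² = 2209 ≡ 13. Since 59 = 32 + 16 + 8 + 2 + 1, 29^59 ≡ 13·47·13·48·29: 13·47 = 611 ≡ 1, then 1·13 = 13, then 13·48 = 624 ≡ 14, then 14·29 = 406 ≡ 40. So 29^59 ≡ 40 (mod 61).
Hence ψ⁻¹(29) = 40.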